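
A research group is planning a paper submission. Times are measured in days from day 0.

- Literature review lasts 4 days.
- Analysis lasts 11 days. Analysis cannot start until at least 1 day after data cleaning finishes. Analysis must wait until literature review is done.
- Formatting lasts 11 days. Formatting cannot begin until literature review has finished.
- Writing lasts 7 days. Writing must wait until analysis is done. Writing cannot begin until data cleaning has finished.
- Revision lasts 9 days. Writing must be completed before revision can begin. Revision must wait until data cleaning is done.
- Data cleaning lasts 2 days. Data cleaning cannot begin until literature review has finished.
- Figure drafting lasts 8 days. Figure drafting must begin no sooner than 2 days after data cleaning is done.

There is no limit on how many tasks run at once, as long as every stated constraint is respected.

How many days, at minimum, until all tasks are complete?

34

Literature review has no prerequisites, so it starts at day 0 and finishes at day 4.
After literature review (finishes day 4), formatting can start at day 4 and finishes at day 15.
Data cleaning cannot begin until literature review (finishes day 4). It runs from day 4 to 4 + 2 = day 6.
After data cleaning (finishes day 6, plus 2-day gap → day 8), figure drafting can start at day 8 and finishes at day 16.
For analysis: data cleaning (finishes day 6, plus 1-day gap → day 7); literature review (finishes day 4). Taking the maximum gives a start of day 7, and it finishes at 7 + 11 = day 18.
Writing cannot start until analysis (finishes day 18); data cleaning (finishes day 6). The controlling bound is day 18, so writing finishes at 18 + 7 = day 25.
Revision has to wait for writing (finishes day 25); data cleaning (finishes day 6). The latest of these is day 25, so revision runs day 25 to 25 + 9 = day 34.
All tasks are finished once the last one completes. Finish times: Literature review at 4, Data cleaning at 6, Analysis at 18, Figure drafting at 16, Writing at 25, Revision at 34, Formatting at 15. The latest is day 34.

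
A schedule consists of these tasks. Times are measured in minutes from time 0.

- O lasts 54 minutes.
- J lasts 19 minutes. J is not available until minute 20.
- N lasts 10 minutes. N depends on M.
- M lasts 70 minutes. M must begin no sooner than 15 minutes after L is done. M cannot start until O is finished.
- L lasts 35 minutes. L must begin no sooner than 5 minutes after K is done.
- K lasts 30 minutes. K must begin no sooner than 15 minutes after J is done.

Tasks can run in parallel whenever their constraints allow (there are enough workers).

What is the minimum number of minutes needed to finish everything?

219

O can start immediately at minute 0; it finishes at minute 54.
After its own release at minute 20, J can start at minute 20 and finishes at minute 39.
K waits on J (finishes minute 39, plus 15-minute gap → minute 54), so it starts at minute 54 and finishes at 54 + 30 = minute 84.
L cannot begin until K (finishes minute 84, plus 5-minute gap → minute 89). It runs from minute 89 to 89 + 35 = minute 124.
M cannot start until L (finishes minute 124, plus 15-minute gap → minute 139); O (finishes minute 54). The controlling bound is minute 139, so M finishes at 139 + 70 = minute 209.
After M (finishes minute 209), N can start at minute 209 and finishes at minute 219.
All tasks are finished once the last one completes. Finish times: J at 39, K at 84, L at 124, M at 209, N at 219, O at 54. The latest is minute 219.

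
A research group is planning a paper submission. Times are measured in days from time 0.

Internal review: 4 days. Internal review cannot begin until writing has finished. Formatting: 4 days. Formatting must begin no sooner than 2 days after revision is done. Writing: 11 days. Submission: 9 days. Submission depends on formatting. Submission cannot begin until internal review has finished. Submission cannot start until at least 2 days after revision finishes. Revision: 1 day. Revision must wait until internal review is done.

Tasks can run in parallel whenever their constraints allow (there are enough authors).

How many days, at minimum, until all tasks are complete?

Nothing blocks writing, so it runs from day 0 to day 11.
After writing (finishes day 11), internal review can start at day 11 and finishes at day 15.
Revision waits on internal review (finishes day 15), so it starts at day 15 and finishes at 15 + 1 = day 16.
After revision (finishes day 16, plus 2-day gap → day 18), formatting can start at day 18 and finishes at day 22.
Submission cannot start until formatting (finishes day 22); internal review (finishes day 15); revision (finishes day 16, plus 2-day gap → day 18). The controlling bound is day 22, so submission finishes at 22 + 9 = day 31.
All tasks are finished once the last one completes. Finish times: Writing at 11, Internal review at 15, Revision at 16, Formatting at 22, Submission at 31. The latest is day 31.

31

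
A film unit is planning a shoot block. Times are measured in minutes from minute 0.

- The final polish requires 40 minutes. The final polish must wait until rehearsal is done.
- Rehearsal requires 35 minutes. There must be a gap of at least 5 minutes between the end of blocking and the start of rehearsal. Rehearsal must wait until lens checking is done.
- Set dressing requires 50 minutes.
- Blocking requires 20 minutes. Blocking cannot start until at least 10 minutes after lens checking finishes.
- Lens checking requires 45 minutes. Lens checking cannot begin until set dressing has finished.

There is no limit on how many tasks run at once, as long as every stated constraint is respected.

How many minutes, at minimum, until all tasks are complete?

Set dressing has no prerequisites, so it starts at minute 0 and finishes at minute 50.
After set dressing (finishes minute 50), lens checking can start at minute 50 and finishes at minute 95.
Blocking cannot begin until lens checking (finishes minute 95, plus 10-minute gap → minute 105). It runs from minute 105 to 105 + 20 = minute 125.
Rehearsal has to wait for blocking (finishes minute 125, plus 5-minute gap → minute 130); lens checking (finishes minute 95). The latest of these is minute 130, so rehearsal runs minute 130 to 130 + 35 = minute 165.
The final polish waits on rehearsal (finishes minute 165), so it starts at minute 165 and finishes at 165 + 40 = minute 205.
All tasks are finished once the last one completes. Finish times: Set dressing at 50, Lens checking at 95, Blocking at 125, Rehearsal at 165, The final polish at 205. The latest is minute 205.

205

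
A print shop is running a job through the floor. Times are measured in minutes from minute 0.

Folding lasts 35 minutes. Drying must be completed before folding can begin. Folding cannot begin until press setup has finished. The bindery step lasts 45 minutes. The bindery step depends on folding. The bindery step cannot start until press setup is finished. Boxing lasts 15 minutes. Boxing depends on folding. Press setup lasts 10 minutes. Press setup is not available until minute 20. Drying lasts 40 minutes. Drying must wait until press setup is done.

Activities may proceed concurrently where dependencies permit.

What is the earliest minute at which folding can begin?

70

Press setup cannot begin until its own release at minute 20. It runs from minute 20 to 20 + 10 = minute 30.
Drying waits on press setup (finishes minute 30), so it starts at minute 30 and finishes at 30 + 40 = minute 70.
Folding waits on drying (finishes minute 70); press setup (finishes minute 30). The latest of these is minute 70, which is the earliest folding can start.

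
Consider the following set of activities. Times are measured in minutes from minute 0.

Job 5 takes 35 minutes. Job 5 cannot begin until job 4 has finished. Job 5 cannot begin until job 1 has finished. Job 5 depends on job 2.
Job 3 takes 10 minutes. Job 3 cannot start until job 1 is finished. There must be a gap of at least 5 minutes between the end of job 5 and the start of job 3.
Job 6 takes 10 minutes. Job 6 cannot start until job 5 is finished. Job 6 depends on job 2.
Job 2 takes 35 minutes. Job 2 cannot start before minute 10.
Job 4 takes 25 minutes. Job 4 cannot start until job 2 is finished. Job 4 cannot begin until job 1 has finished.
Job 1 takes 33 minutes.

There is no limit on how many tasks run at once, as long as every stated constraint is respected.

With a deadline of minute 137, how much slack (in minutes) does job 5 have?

17

Job 2 cannot begin until its own release at minute 10. It runs from minute 10 to 10 + 35 = minute 45.
Job 1 can start immediately at minute 0; it finishes at minute 33.
Job 4 needs all of job 2 (finishes minute 45); job 1 (finishes minute 33). That puts its earliest start at minute 45; it finishes at 45 + 25 = minute 70.
Job 5 cannot start until job 4 (finishes minute 70); job 1 (finishes minute 33); job 2 (finishes minute 45). The controlling bound is minute 70, so job 5 finishes at 70 + 35 = minute 105.

Working backward from the deadline:
To finish by minute 137, job 3 (duration 10) must start no later than minute 127.
To finish by minute 137, job 6 (duration 10) must start no later than minute 127.
Job 5 must finish in time for job 3 (must start by minute 127, minus 5-minute gap → minute 122); job 6 (must start by minute 127). The tightest is minute 122, so job 5 must start by 122 − 35 = minute 87.
So job 5 can start as early as minute 70 and as late as minute 87, giving 87 − 70 = 17 minutes of slack.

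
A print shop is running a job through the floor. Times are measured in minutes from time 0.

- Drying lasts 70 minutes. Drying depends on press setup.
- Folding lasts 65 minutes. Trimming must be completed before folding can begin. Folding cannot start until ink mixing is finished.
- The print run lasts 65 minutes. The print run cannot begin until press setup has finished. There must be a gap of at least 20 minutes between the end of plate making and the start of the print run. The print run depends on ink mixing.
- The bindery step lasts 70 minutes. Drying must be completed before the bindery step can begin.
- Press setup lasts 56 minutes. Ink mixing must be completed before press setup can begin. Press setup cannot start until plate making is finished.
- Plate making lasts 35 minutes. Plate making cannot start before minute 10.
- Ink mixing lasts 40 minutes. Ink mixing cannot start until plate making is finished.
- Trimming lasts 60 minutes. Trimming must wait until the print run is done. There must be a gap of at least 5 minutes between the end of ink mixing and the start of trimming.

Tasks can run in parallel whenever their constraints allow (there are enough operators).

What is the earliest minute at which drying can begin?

141

Plate making waits on its own release at minute 10, so it starts at minute 10 and finishes at 10 + 35 = minute 45.
After plate making (finishes minute 45), ink mixing can start at minute 45 and finishes at minute 85.
Press setup cannot start until ink mixing (finishes minute 85); plate making (finishes minute 45). The controlling bound is minute 85, so press setup finishes at 85 + 56 = minute 141.
Drying waits on press setup (finishes minute 141), so the earliest it can start is minute 141.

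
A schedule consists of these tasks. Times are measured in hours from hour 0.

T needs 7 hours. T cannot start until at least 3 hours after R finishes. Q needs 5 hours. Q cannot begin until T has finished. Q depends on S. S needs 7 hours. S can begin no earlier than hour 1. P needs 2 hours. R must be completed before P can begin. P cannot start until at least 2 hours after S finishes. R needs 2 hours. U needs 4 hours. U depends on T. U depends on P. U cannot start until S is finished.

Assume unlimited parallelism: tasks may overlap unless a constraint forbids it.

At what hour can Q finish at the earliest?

17

S cannot begin until its own release at hour 1. It runs from hour 1 to 1 + 7 = hour 8.
R has no prerequisites, so it starts at hour 0 and finishes at hour 2.
T cannot begin until R (finishes hour 2, plus 3-hour gap → hour 5). It runs from hour 5 to 5 + 7 = hour 12.
Q needs all of T (finishes hour 12); S (finishes hour 8). That puts its earliest start at hour 12; it finishes at 12 + 5 = hour 17.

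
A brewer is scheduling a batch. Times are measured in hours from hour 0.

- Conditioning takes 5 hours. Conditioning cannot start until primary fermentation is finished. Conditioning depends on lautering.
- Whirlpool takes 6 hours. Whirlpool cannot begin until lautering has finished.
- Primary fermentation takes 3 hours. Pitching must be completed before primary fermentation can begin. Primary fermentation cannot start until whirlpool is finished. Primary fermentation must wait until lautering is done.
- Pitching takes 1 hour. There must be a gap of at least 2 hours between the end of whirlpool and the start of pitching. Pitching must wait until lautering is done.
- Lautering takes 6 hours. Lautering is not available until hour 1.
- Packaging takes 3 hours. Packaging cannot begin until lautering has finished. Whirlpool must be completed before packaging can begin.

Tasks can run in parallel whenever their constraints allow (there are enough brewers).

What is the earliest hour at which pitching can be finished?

16

After its own release at hour 1, lautering can start at hour 1 and finishes at hour 7.
Whirlpool waits on lautering (finishes hour 7), so it starts at hour 7 and finishes at 7 + 6 = hour 13.
Pitching cannot start until whirlpool (finishes hour 13, plus 2-hour gap → hour 15); lautering (finishes hour 7). The controlling bound is hour 15, so pitching finishes at 15 + 1 = hour 16.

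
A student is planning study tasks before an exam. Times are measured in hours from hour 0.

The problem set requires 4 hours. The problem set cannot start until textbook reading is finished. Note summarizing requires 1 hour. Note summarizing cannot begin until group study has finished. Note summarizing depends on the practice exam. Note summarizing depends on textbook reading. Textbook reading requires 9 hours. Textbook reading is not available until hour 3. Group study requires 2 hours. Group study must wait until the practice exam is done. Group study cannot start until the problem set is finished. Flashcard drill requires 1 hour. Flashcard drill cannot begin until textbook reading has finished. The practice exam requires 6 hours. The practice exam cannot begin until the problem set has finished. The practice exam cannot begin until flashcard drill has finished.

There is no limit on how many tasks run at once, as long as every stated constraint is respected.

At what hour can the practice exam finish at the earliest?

22

Textbook reading waits on its own release at hour 3, so it starts at hour 3 and finishes at 3 + 9 = hour 12.
Flashcard drill cannot begin until textbook reading (finishes hour 12). It runs from hour 12 to 12 + 1 = hour 13.
The problem set cannot begin until textbook reading (finishes hour 12). It runs from hour 12 to 12 + 4 = hour 16.
The practice exam cannot start until the problem set (finishes hour 16); flashcard drill (finishes hour 13). The controlling bound is hour 16, so the practice exam finishes at 16 + 6 = hour 22.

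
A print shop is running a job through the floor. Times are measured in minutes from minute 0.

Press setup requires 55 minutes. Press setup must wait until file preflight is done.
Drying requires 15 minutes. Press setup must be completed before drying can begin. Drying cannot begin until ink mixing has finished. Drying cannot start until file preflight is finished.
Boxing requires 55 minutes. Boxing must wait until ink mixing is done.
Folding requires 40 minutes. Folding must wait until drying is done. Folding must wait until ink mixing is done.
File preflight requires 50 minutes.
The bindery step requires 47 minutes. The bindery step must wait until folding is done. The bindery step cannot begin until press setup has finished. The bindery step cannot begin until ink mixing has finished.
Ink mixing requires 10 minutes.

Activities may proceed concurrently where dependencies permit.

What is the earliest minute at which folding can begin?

Ink mixing can start immediately at minute 0; it finishes at minute 10.
File preflight has no prerequisites, so it starts at minute 0 and finishes at minute 50.
After file preflight (finishes minute 50), press setup can start at minute 50 and finishes at minute 105.
Drying cannot start until press setup (finishes minute 105); ink mixing (finishes minute 10); file preflight (finishes minute 50). The controlling bound is minute 105, so drying finishes at 105 + 15 = minute 120.
Folding waits on drying (finishes minute 120); ink mixing (finishes minute 10). The latest of these is minute 120, which is the earliest folding can start.

120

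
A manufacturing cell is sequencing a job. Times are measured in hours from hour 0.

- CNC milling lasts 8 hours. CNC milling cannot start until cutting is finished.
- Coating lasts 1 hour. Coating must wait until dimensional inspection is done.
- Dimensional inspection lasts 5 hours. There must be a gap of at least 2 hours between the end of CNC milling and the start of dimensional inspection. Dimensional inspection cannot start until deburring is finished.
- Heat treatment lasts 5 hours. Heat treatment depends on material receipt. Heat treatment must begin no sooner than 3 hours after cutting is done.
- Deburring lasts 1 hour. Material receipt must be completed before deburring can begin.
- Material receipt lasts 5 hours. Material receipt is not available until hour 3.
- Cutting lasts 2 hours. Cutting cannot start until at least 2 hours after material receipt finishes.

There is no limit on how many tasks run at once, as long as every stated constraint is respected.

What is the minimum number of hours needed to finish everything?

After its own release at hour 3, material receipt can start at hour 3 and finishes at hour 8.
Deburring waits on material receipt (finishes hour 8), so it starts at hour 8 and finishes at 8 + 1 = hour 9.
Cutting cannot begin until material receipt (finishes hour 8, plus 2-hour gap → hour 10). It runs from hour 10 to 10 + 2 = hour 12.
Heat treatment needs all of material receipt (finishes hour 8); cutting (finishes hour 12, plus 3-hour gap → hour 15). That puts its earliest start at hour 15; it finishes at 15 + 5 = hour 20.
After cutting (finishes hour 12), CNC milling can start at hour 12 and finishes at hour 20.
Dimensional inspection needs all of CNC milling (finishes hour 20, plus 2-hour gap → hour 22); deburring (finishes hour 9). That puts its earliest start at hour 22; it finishes at 22 + 5 = hour 27.
Coating cannot begin until dimensional inspection (finishes hour 27). It runs from hour 27 to 27 + 1 = hour 28.
All tasks are finished once the last one completes. Finish times: Material receipt at 8, Cutting at 12, Deburring at 9, CNC milling at 20, Heat treatment at 20, Dimensional inspection at 27, Coating at 28. The latest is hour 28.

28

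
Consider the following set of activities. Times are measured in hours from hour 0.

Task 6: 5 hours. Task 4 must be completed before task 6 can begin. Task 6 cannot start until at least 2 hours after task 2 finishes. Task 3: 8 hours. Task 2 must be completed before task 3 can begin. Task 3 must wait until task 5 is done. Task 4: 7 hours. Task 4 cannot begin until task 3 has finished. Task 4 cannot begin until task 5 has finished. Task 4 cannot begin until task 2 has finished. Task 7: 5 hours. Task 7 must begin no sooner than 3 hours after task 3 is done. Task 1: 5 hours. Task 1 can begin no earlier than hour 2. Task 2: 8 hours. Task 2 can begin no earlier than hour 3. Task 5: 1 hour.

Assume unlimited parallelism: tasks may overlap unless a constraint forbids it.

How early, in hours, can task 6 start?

26

Task 5 has no prerequisites, so it starts at hour 0 and finishes at hour 1.
Task 2 waits on its own release at hour 3, so it starts at hour 3 and finishes at 3 + 8 = hour 11.
Task 3 has to wait for task 2 (finishes hour 11); task 5 (finishes hour 1). The latest of these is hour 11, so task 3 runs hour 11 to 11 + 8 = hour 19.
Task 4 has to wait for task 3 (finishes hour 19); task 5 (finishes hour 1); task 2 (finishes hour 11). The latest of these is hour 19, so task 4 runs hour 19 to 19 + 7 = hour 26.
Task 6 waits on task 4 (finishes hour 26); task 2 (finishes hour 11, plus 2-hour gap → hour 13). The latest of these is hour 26, which is the earliest task 6 can start.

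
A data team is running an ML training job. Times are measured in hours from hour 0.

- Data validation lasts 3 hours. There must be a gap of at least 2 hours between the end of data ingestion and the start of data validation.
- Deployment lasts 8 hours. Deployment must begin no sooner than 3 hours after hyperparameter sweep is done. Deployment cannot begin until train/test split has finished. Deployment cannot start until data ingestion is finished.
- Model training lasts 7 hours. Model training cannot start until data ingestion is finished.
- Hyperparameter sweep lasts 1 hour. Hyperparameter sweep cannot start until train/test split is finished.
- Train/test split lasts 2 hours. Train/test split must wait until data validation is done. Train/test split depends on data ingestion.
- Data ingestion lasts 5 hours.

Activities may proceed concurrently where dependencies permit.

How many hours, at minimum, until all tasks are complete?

24

Data ingestion can start immediately at hour 0; it finishes at hour 5.
Model training waits on data ingestion (finishes hour 5), so it starts at hour 5 and finishes at 5 + 7 = hour 12.
After data ingestion (finishes hour 5, plus 2-hour gap → hour 7), data validation can start at hour 7 and finishes at hour 10.
Train/test split cannot start until data validation (finishes hour 10); data ingestion (finishes hour 5). The controlling bound is hour 10, so train/test split finishes at 10 + 2 = hour 12.
Hyperparameter sweep cannot begin until train/test split (finishes hour 12). It runs from hour 12 to 12 + 1 = hour 13.
Deployment needs all of hyperparameter sweep (finishes hour 13, plus 3-hour gap → hour 16); train/test split (finishes hour 12); data ingestion (finishes hour 5). That puts its earliest start at hour 16; it finishes at 16 + 8 = hour 24.
All tasks are finished once the last one completes. Finish times: Data ingestion at 5, Data validation at 10, Train/test split at 12, Hyperparameter sweep at 13, Model training at 12, Deployment at 24. The latest is hour 24.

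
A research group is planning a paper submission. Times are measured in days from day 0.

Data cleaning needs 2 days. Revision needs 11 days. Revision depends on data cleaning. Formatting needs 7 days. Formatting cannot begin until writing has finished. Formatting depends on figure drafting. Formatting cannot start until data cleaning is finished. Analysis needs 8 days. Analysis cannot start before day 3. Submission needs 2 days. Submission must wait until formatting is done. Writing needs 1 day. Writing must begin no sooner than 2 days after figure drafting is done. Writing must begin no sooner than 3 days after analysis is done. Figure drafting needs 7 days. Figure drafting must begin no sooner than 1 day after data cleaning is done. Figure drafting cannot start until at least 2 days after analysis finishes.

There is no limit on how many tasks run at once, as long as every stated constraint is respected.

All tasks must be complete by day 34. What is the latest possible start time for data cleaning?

12

Submission must finish by day 34; it takes 2 days, so it must start by 34 − 2 = day 32.
Formatting has to be done before submission (must start by day 32). That means finishing by day 32, i.e. starting by 32 − 7 = day 25.
Since formatting (must start by day 25) depends on it, writing must finish by day 25. Backing off its 1-day duration gives a latest start of day 24.
Figure drafting feeds writing (must start by day 24, minus 2-day gap → day 22); formatting (must start by day 25). Taking the minimum, figure drafting must finish by day 22 and start by 22 − 7 = day 15.
Nothing follows revision; the deadline of day 34 is its only limit. It must start by 34 − 11 = day 23.
Data cleaning feeds figure drafting (must start by day 15, minus 1-day gap → day 14); revision (must start by day 23); formatting (must start by day 25). Taking the minimum, data cleaning must finish by day 14 and start by 14 − 2 = day 12.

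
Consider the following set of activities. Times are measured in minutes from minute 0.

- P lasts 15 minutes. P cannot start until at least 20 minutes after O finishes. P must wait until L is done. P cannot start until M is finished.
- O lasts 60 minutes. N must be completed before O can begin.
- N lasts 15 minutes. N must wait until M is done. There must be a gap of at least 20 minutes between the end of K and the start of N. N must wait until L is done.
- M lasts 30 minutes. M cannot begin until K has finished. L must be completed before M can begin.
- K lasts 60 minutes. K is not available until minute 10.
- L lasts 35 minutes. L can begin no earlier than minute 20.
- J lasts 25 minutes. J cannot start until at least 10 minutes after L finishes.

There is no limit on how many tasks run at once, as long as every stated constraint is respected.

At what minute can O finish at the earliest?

L waits on its own release at minute 20, so it starts at minute 20 and finishes at 20 + 35 = minute 55.
K waits on its own release at minute 10, so it starts at minute 10 and finishes at 10 + 60 = minute 70.
M has to wait for K (finishes minute 70); L (finishes minute 55). The latest of these is minute 70, so M runs minute 70 to 70 + 30 = minute 100.
N has to wait for M (finishes minute 100); K (finishes minute 70, plus 20-minute gap → minute 90); L (finishes minute 55). The latest of these is minute 100, so N runs minute 100 to 100 + 15 = minute 115.
O waits on N (finishes minute 115), so it starts at minute 115 and finishes at 115 + 60 = minute 175.

175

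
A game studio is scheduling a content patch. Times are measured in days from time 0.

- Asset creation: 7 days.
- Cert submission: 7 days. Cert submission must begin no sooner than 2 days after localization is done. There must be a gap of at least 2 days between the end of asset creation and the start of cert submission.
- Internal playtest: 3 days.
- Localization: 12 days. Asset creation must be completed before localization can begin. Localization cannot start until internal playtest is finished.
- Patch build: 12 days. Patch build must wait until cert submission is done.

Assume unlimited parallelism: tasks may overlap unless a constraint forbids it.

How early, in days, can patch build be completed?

40

Internal playtest has no prerequisites, so it starts at day 0 and finishes at day 3.
Nothing blocks asset creation, so it runs from day 0 to day 7.
Localization needs all of asset creation (finishes day 7); internal playtest (finishes day 3). That puts its earliest start at day 7; it finishes at 7 + 12 = day 19.
Cert submission cannot start until localization (finishes day 19, plus 2-day gap → day 21); asset creation (finishes day 7, plus 2-day gap → day 9). The controlling bound is day 21, so cert submission finishes at 21 + 7 = day 28.
After cert submission (finishes day 28), patch build can start at day 28 and finishes at day 40.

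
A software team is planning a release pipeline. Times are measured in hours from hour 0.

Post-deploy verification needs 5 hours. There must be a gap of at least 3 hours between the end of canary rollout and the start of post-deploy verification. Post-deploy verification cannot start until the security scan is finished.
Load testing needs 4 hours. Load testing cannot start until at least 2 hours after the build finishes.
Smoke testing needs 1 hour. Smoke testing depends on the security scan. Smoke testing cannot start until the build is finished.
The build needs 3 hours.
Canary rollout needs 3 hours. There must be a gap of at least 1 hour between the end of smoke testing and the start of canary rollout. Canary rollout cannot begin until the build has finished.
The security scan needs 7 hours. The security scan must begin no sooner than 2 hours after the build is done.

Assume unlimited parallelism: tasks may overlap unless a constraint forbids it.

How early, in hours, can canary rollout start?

14

The build has no prerequisites, so it starts at hour 0 and finishes at hour 3.
The security scan cannot begin until the build (finishes hour 3, plus 2-hour gap → hour 5). It runs from hour 5 to 5 + 7 = hour 12.
Smoke testing cannot start until the security scan (finishes hour 12); the build (finishes hour 3). The controlling bound is hour 12, so smoke testing finishes at 12 + 1 = hour 13.
Canary rollout waits on smoke testing (finishes hour 13, plus 1-hour gap → hour 14); the build (finishes hour 3). The latest of these is hour 14, which is the earliest canary rollout can start.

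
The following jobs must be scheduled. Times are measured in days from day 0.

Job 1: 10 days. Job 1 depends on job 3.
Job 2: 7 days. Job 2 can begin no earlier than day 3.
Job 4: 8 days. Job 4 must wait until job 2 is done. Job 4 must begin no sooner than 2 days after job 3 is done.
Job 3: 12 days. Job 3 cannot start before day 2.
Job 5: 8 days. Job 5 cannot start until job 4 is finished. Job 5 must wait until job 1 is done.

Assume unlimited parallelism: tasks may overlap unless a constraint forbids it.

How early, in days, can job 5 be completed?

Job 3 cannot begin until its own release at day 2. It runs from day 2 to 2 + 12 = day 14.
Job 1 cannot begin until job 3 (finishes day 14). It runs from day 14 to 14 + 10 = day 24.
Job 2 waits on its own release at day 3, so it starts at day 3 and finishes at 3 + 7 = day 10.
For job 4: job 2 (finishes day 10); job 3 (finishes day 14, plus 2-day gap → day 16). Taking the maximum gives a start of day 16, and it finishes at 16 + 8 = day 24.
For job 5: job 4 (finishes day 24); job 1 (finishes day 24). Taking the maximum gives a start of day 24, and it finishes at 24 + 8 = day 32.

32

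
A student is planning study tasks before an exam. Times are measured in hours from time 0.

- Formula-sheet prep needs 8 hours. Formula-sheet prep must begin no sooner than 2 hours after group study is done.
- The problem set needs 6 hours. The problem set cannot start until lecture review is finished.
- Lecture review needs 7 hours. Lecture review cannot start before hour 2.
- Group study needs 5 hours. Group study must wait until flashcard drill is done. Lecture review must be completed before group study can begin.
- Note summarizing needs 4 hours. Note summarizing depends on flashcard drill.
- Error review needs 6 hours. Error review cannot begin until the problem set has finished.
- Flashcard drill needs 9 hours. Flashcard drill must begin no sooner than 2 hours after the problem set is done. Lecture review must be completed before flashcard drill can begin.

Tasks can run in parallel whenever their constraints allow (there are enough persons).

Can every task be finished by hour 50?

Yes

Lecture review waits on its own release at hour 2, so it starts at hour 2 and finishes at 2 + 7 = hour 9.
The problem set cannot begin until lecture review (finishes hour 9). It runs from hour 9 to 9 + 6 = hour 15.
Error review cannot begin until the problem set (finishes hour 15). It runs from hour 15 to 15 + 6 = hour 21.
Flashcard drill has to wait for the problem set (finishes hour 15, plus 2-hour gap → hour 17); lecture review (finishes hour 9). The latest of these is hour 17, so flashcard drill runs hour 17 to 17 + 9 = hour 26.
Note summarizing cannot begin until flashcard drill (finishes hour 26). It runs from hour 26 to 26 + 4 = hour 30.
Group study needs all of flashcard drill (finishes hour 26); lecture review (finishes hour 9). That puts its earliest start at hour 26; it finishes at 26 + 5 = hour 31.
After group study (finishes hour 31, plus 2-hour gap → hour 33), formula-sheet prep can start at hour 33 and finishes at hour 41.
Every task is finished by hour 41, which is no later than the deadline of 50, so the schedule is feasible.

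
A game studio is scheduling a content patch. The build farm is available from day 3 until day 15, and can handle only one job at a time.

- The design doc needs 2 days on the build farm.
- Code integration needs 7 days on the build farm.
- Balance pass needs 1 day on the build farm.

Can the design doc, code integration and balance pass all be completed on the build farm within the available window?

Yes

The build farm window is 15 − 3 = 12 days.
Running back to back, the jobs need 2 + 7 + 1 = 10 days on the build farm.
Since 10 ≤ 12, they fit within the window.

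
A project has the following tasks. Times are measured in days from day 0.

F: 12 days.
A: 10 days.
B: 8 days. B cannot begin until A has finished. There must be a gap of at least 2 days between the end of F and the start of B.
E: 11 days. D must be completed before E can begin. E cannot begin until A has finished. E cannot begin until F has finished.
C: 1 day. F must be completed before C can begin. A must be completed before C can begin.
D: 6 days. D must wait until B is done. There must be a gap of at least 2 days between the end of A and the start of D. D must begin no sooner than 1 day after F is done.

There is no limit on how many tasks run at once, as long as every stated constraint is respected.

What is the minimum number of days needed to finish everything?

39

Nothing blocks F, so it runs from day 0 to day 12.
A has no prerequisites, so it starts at day 0 and finishes at day 10.
C has to wait for F (finishes day 12); A (finishes day 10). The latest of these is day 12, so C runs day 12 to 12 + 1 = day 13.
B cannot start until A (finishes day 10); F (finishes day 12, plus 2-day gap → day 14). The controlling bound is day 14, so B finishes at 14 + 8 = day 22.
For D: B (finishes day 22); A (finishes day 10, plus 2-day gap → day 12); F (finishes day 12, plus 1-day gap → day 13). Taking the maximum gives a start of day 22, and it finishes at 22 + 6 = day 28.
E cannot start until D (finishes day 28); A (finishes day 10); F (finishes day 12). The controlling bound is day 28, so E finishes at 28 + 11 = day 39.
All tasks are finished once the last one completes. Finish times: A at 10, B at 22, C at 13, D at 28, E at 39, F at 12. The latest is day 39.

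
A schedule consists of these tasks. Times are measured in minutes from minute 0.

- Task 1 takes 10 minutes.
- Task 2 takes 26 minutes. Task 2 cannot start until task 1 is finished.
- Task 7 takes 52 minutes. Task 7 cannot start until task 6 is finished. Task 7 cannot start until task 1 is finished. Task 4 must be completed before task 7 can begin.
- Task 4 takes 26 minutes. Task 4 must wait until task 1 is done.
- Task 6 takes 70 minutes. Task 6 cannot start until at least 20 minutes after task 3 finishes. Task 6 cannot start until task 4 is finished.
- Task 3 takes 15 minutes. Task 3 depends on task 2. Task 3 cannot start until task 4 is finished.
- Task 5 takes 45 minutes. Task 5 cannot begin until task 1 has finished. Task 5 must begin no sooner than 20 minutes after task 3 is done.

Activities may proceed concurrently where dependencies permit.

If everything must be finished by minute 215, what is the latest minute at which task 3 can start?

58

Task 5 has no dependents, so it just needs to finish by minute 215. Starting by 215 − 45 = minute 170 achieves that.
Nothing follows task 7; the deadline of minute 215 is its only limit. It must start by 215 − 52 = minute 163.
Task 6 feeds into task 7 (must start by minute 163); so task 6 must finish by minute 163 and therefore start by minute 93.
Task 3 has several dependents: task 5 (must start by minute 170, minus 20-minute gap → minute 150); task 6 (must start by minute 93, minus 20-minute gap → minute 73). The earliest of those limits is minute 73, so task 3 must start by 73 − 15 = minute 58.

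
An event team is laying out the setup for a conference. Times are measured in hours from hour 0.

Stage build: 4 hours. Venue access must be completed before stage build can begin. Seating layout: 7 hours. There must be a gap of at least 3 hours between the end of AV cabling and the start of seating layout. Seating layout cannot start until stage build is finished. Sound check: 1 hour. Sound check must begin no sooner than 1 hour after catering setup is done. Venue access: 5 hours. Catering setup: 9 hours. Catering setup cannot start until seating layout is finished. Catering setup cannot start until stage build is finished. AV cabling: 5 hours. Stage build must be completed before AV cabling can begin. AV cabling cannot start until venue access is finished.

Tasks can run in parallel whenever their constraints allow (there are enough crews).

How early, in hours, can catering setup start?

24

Venue access can start immediately at hour 0; it finishes at hour 5.
Stage build waits on venue access (finishes hour 5), so it starts at hour 5 and finishes at 5 + 4 = hour 9.
AV cabling cannot start until stage build (finishes hour 9); venue access (finishes hour 5). The controlling bound is hour 9, so AV cabling finishes at 9 + 5 = hour 14.
Seating layout cannot start until AV cabling (finishes hour 14, plus 3-hour gap → hour 17); stage build (finishes hour 9). The controlling bound is hour 17, so seating layout finishes at 17 + 7 = hour 24.
Catering setup waits on seating layout (finishes hour 24); stage build (finishes hour 9). The latest of these is hour 24, which is the earliest catering setup can start.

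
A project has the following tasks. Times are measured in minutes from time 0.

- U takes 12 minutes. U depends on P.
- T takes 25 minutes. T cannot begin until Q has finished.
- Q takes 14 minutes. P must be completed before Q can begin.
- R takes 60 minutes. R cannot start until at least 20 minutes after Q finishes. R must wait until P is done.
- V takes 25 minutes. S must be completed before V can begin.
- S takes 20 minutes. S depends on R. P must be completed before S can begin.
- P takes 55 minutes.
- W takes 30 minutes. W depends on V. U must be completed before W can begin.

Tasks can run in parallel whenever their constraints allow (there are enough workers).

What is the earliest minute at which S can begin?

149

P has no prerequisites, so it starts at minute 0 and finishes at minute 55.
Q waits on P (finishes minute 55), so it starts at minute 55 and finishes at 55 + 14 = minute 69.
R cannot start until Q (finishes minute 69, plus 20-minute gap → minute 89); P (finishes minute 55). The controlling bound is minute 89, so R finishes at 89 + 60 = minute 149.
S waits on R (finishes minute 149); P (finishes minute 55). The latest of these is minute 149, which is the earliest S can start.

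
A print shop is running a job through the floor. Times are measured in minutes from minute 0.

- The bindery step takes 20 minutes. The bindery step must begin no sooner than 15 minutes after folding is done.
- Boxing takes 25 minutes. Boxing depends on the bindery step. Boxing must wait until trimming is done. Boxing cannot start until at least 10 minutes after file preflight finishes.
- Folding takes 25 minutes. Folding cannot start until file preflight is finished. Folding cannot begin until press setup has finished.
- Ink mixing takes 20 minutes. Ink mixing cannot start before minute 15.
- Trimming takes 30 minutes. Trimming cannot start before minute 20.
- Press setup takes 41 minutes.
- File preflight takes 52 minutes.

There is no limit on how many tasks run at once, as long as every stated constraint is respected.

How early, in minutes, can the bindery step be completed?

Nothing blocks press setup, so it runs from minute 0 to minute 41.
File preflight has no prerequisites, so it starts at minute 0 and finishes at minute 52.
Folding cannot start until file preflight (finishes minute 52); press setup (finishes minute 41). The controlling bound is minute 52, so folding finishes at 52 + 25 = minute 77.
After folding (finishes minute 77, plus 15-minute gap → minute 92), the bindery step can start at minute 92 and finishes at minute 112.

112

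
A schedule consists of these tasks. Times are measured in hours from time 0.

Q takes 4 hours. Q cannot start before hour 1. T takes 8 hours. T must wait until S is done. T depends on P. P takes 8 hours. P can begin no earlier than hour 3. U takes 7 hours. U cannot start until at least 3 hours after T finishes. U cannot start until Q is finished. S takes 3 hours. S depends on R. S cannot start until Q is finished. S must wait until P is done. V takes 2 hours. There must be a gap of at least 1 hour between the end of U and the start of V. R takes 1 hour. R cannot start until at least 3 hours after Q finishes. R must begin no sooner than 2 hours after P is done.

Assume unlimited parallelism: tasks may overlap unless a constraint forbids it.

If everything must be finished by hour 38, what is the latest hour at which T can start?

V has no dependents, so it just needs to finish by hour 38. Starting by 38 − 2 = hour 36 achieves that.
U feeds into V (must start by hour 36, minus 1-hour gap → hour 35); so U must finish by hour 35 and therefore start by hour 28.
T feeds into U (must start by hour 28, minus 3-hour gap → hour 25); so T must finish by hour 25 and therefore start by hour 17.

17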